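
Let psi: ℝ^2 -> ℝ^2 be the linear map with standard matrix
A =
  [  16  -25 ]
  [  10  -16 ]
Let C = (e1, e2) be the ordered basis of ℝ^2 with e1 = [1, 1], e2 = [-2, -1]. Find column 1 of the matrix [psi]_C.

[-3, 3]

Column 1 of [psi]_C is the C-coordinate vector of psi(e1).
In standard coordinates psi(e1) = A e1 = [-9, -6].
Converting to C: [-9, -6] = -3e1 + 3e2, so the coordinate vector is [-3, 3].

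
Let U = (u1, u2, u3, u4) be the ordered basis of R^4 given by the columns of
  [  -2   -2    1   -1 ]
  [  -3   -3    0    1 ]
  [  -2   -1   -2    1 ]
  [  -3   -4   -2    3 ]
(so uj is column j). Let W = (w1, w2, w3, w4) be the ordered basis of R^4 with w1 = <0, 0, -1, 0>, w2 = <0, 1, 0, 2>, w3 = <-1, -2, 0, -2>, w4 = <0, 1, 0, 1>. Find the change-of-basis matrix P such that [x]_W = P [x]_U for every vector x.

Column j of P is [uj]_W, since P maps U-coordinates to W-coordinates.
Expressing u1 in W: u1 = 2w1 + 0·w2 + 2w3 + w4, so column 1 of P is <2, 0, 2, 1>.
Doing the same for each uj gives P = [[2, 1, 2, -1], [0, -1, -2, 2], [2, 2, -1, 1], [1, 2, 0, 1]].

[[2, 1, 2, -1], [0, -1, -2, 2], [2, 2, -1, 1], [1, 2, 0, 1]]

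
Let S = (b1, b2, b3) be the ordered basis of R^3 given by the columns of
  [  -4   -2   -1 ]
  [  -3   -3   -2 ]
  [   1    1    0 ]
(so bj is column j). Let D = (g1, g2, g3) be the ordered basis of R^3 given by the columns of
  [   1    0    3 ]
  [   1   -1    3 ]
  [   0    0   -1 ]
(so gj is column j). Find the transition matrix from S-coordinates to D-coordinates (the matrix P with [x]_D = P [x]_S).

[[-1, 1, -1], [-1, 1, 1], [-1, -1, 0]]

Take x = bj: its S-coordinates are the j-th standard unit vector, so P e_j — column j of P — equals [bj]_D.
b1 = -g1 - g2 - g3, giving column 1 = (-1, -1, -1); repeating for each j gives P = [[-1, 1, -1], [-1, 1, 1], [-1, -1, 0]].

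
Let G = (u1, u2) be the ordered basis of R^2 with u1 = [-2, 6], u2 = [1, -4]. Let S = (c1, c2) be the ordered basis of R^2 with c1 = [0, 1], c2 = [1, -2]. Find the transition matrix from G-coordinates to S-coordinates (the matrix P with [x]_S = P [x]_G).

[[2, -2], [-2, 1]]

Column j of P is [uj]_S, since P maps G-coordinates to S-coordinates.
Expressing u1 in S: u1 = 2c1 - 2c2, so column 1 of P is [2, -2].
Doing the same for each uj gives P = [[2, -2], [-2, 1]].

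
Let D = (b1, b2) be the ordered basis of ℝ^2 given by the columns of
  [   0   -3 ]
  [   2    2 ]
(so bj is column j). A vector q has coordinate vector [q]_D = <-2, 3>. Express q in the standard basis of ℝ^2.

By definition q = -2b1 + 3b2.
Summing componentwise gives <-9, 2>.

<-9, 2>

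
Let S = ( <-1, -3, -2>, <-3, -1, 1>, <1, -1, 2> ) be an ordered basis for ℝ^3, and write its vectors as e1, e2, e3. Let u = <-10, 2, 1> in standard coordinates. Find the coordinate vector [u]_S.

[u]_S is the unique c with M c = u, where M has columns e1, ..., e3.
Solving this 3x3 system gives c = (-1, 3, -2).
Check: -e1 + 3e2 - 2e3 = <-10, 2, 1>.

<-1, 3, -2>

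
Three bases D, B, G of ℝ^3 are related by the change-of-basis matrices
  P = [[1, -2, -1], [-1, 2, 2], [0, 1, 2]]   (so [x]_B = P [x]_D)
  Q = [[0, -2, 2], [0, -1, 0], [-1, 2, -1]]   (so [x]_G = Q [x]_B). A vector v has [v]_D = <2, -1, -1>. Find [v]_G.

First [v]_B = P [v]_D = <5, -6, -3>.
Then [v]_G = Q [v]_B = <6, 6, -14>.

<6, 6, -14>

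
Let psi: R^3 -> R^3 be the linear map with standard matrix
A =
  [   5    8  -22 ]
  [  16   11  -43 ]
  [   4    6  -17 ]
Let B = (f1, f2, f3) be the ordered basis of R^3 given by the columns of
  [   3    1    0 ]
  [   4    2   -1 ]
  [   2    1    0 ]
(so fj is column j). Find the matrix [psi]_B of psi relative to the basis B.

[[1, 0, -2], [0, -1, -2], [-2, 3, -1]]

The j-th column of [psi]_B is [psi(fj)]_B.
psi(f1) = A f1 = [3, 6, 2] = f1 + 0·f2 - 2f3, so column 1 is [1, 0, -2].
Repeating for f2, f3 and assembling the columns gives [[1, 0, -2], [0, -1, -2], [-2, 3, -1]].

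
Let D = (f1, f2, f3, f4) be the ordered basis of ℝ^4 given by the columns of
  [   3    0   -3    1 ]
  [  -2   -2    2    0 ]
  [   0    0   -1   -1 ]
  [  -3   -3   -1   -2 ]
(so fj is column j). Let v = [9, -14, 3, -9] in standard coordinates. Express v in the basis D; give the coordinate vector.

[0, 4, -3, 0]

Write v = c_1 f1 + ... + c_4 f4 and solve for the c_i.
Row-reducing the augmented matrix [M | v] gives c = (0, 4, -3, 0).
Check: 0·f1 + 4f2 - 3f3 + 0·f4 = [9, -14, 3, -9].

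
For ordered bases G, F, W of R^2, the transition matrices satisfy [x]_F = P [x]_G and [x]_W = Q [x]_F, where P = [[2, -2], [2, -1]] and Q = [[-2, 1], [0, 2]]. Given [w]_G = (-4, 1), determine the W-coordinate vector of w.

(11, -18)

Apply P to get F-coordinates (-10, -9), then Q to get W-coordinates.
The result is [w]_W = (11, -18).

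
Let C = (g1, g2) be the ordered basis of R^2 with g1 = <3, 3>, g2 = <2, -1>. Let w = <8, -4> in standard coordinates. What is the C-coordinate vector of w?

<0, 4>

We seek scalars with c_1 g1 + c_2 g2 = w; equivalently solve M c = w where the columns of M are g1, g2.
System: 3c_1 + 2c_2 = 8, 3c_1 - c_2 = -4; solving gives c_1 = 0, c_2 = 4.
Check: 0·g1 + 4g2 = <8, -4>.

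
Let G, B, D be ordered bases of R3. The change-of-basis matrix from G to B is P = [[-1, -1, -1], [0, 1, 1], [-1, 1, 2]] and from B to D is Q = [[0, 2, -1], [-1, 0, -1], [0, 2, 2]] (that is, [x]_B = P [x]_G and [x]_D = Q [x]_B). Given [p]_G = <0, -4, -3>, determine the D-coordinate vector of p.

<-4, 3, -34>

Apply P to get B-coordinates <7, -7, -10>, then Q to get D-coordinates.
The result is [p]_D = <-4, 3, -34>.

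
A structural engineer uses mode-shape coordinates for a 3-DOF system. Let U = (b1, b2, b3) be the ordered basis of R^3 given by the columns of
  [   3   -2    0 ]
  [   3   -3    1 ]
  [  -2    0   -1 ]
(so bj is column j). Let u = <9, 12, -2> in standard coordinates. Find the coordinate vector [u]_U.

<1, -3, 0>

Write u = c_1 b1 + ... + c_3 b3 and solve for the c_i.
Row-reducing the augmented matrix [M | u] gives c = (1, -3, 0).
Check: b1 - 3b2 + 0·b3 = <9, 12, -2>.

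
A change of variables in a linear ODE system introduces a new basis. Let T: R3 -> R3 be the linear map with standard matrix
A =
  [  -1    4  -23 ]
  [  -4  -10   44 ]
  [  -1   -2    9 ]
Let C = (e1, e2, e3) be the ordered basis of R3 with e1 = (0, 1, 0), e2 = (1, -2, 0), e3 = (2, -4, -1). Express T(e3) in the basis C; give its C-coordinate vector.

Compute T(e3) = A e3 = (5, -12, -3) in standard coordinates.
Then write this in C-coordinates: solve for y in y_1 e1 + ... + y_3 e3 = (5, -12, -3).
This gives y = (-2, -1, 3), which is column 3 of [T]_C.

(-2, -1, 3)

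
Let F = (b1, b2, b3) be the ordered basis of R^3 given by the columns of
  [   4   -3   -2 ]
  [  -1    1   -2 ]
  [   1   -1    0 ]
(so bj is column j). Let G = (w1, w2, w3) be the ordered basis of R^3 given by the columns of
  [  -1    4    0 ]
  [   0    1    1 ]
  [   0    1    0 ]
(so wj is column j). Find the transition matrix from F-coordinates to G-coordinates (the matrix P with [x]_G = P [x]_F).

Column j of P is [bj]_G, since P maps F-coordinates to G-coordinates.
Expressing b1 in G: b1 = 0·w1 + w2 - 2w3, so column 1 of P is <0, 1, -2>.
Doing the same for each bj gives P = [[0, -1, 2], [1, -1, 0], [-2, 2, -2]].

[[0, -1, 2], [1, -1, 0], [-2, 2, -2]]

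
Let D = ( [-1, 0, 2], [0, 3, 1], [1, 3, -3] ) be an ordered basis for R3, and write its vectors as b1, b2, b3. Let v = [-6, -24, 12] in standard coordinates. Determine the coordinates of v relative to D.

[v]_D is the unique c with M c = v, where M has columns b1, ..., b3.
Gaussian elimination on [M | v] yields c = (2, -4, -4).
Check: 2b1 - 4b2 - 4b3 = [-6, -24, 12].

[2, -4, -4]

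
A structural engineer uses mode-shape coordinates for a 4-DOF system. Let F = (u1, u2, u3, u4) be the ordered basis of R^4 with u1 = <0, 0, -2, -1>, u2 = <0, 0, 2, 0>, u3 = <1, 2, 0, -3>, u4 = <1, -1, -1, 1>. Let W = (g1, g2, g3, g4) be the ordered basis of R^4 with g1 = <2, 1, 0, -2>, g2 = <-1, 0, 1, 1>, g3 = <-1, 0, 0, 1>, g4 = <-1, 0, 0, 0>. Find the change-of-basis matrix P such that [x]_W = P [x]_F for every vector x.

Column j of P is [uj]_W, since P maps F-coordinates to W-coordinates.
Expressing u1 in W: u1 = 0·g1 - 2g2 + g3 + g4, so column 1 of P is <0, -2, 1, 1>.
Doing the same for each uj gives P = [[0, 0, 2, -1], [-2, 2, 0, -1], [1, -2, 1, 0], [1, 0, 2, -2]].

[[0, 0, 2, -1], [-2, 2, 0, -1], [1, -2, 1, 0], [1, 0, 2, -2]]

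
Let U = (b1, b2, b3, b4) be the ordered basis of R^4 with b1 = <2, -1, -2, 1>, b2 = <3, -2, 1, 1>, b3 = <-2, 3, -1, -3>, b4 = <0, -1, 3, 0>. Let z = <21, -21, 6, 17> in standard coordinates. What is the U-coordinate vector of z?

Write z = c_1 b1 + ... + c_4 b4 and solve for the c_i.
Row-reducing the augmented matrix [M | z] gives c = (2, 3, -4, 1).
Check: 2b1 + 3b2 - 4b3 + b4 = <21, -21, 6, 17>.

<2, 3, -4, 1>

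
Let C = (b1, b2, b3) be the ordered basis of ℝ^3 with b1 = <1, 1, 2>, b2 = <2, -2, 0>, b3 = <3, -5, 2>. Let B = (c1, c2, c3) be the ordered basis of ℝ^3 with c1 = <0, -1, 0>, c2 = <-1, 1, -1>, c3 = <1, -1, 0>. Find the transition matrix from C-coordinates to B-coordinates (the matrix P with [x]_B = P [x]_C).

Column j of P is [bj]_B, since P maps C-coordinates to B-coordinates.
Expressing b1 in B: b1 = -2c1 - 2c2 - c3, so column 1 of P is <-2, -2, -1>.
Doing the same for each bj gives P = [[-2, 0, 2], [-2, 0, -2], [-1, 2, 1]].

[[-2, 0, 2], [-2, 0, -2], [-1, 2, 1]]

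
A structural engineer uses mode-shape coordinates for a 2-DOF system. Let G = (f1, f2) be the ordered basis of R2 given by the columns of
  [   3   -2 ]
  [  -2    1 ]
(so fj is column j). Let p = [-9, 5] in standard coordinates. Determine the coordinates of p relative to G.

Write p = c_1 f1 + c_2 f2 and solve for the c_i.
System: 3c_1 - 2c_2 = -9, -2c_1 + c_2 = 5; solving gives c_1 = -1, c_2 = 3.
Check: -f1 + 3f2 = [-9, 5].

[-1, 3]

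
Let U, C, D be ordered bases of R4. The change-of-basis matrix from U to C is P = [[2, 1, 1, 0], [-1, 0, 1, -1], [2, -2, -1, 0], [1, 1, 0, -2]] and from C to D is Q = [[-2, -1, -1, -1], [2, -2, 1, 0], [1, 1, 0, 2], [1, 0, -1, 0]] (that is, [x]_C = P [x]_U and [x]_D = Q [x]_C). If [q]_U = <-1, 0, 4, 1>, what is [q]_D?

<1, -10, 0, 8>

First [q]_C = P [q]_U = <2, 4, -6, -3>.
Then [q]_D = Q [q]_C = <1, -10, 0, 8>.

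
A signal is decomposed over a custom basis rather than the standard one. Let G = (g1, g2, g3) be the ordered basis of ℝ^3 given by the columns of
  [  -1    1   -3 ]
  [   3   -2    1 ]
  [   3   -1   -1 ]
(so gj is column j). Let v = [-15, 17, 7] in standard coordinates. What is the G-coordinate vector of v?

[2, -4, 3]

We seek scalars with c_1 g1 + ... + c_3 g3 = v; equivalently solve M c = v where the columns of M are g1, ..., g3.
Solving this 3x3 system gives c = (2, -4, 3).
Check: 2g1 - 4g2 + 3g3 = [-15, 17, 7].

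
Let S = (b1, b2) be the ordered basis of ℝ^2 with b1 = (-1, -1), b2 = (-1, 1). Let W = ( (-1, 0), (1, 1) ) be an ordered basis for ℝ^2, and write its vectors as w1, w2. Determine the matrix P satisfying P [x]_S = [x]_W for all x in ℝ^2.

[[0, 2], [-1, 1]]

Let M have columns bj and N have columns wj. Then for every x, N [x]_W = x = M [x]_S, so P = N^(-1) M.
Since det N = -1, N^(-1) has integer entries; multiplying gives P = [[0, 2], [-1, 1]].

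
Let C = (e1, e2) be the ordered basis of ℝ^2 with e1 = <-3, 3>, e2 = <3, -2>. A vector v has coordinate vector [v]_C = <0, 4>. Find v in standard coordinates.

<12, -8>

By definition v = 0·e1 + 4e2.
Summing componentwise gives <12, -8>.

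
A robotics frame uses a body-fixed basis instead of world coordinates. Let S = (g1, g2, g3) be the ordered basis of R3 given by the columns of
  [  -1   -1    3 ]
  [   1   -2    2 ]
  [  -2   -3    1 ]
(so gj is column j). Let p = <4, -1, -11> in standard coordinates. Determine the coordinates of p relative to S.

Write p = c_1 g1 + ... + c_3 g3 and solve for the c_i.
Row-reducing the augmented matrix [M | p] gives c = (1, 4, 3).
Check: g1 + 4g2 + 3g3 = <4, -1, -11>.

<1, 4, 3>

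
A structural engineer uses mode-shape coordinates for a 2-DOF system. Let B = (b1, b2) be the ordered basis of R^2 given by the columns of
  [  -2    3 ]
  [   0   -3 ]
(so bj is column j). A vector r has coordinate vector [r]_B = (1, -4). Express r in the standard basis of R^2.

(-14, 12)

The coordinates say r = b1 - 4b2; adding the scaled basis vectors gives (-14, 12).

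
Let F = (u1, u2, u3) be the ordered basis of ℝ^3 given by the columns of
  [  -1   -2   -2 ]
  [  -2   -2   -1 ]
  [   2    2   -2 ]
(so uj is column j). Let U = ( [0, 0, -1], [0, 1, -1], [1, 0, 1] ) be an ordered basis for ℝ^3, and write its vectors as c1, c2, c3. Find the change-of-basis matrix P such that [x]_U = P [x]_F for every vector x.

[[-1, -2, 1], [-2, -2, -1], [-1, -2, -2]]

Take x = uj: its F-coordinates are the j-th standard unit vector, so P e_j — column j of P — equals [uj]_U.
u1 = -c1 - 2c2 - c3, giving column 1 = [-1, -2, -1]; repeating for each j gives P = [[-1, -2, 1], [-2, -2, -1], [-1, -2, -2]].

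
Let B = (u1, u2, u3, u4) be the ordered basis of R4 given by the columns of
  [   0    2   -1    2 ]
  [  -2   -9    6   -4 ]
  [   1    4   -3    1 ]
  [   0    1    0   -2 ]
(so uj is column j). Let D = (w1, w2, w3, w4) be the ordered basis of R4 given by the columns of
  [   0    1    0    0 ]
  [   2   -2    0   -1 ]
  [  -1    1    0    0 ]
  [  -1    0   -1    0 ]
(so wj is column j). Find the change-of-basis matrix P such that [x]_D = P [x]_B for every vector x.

[[-1, -2, 2, 1], [0, 2, -1, 2], [1, 1, -2, 1], [0, 1, 0, 2]]

Take x = uj: its B-coordinates are the j-th standard unit vector, so P e_j — column j of P — equals [uj]_D.
u1 = -w1 + 0·w2 + w3 + 0·w4, giving column 1 = (-1, 0, 1, 0); repeating for each j gives P = [[-1, -2, 2, 1], [0, 2, -1, 2], [1, 1, -2, 1], [0, 1, 0, 2]].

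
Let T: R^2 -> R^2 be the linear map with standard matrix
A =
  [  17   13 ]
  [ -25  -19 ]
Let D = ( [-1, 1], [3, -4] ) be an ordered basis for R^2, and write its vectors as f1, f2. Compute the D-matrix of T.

[[-2, 1], [-2, 0]]

Let P have columns f1, f2. Then [T]_D = P^(-1) A P.
Here det P = 1, so P^(-1) is integer; computing A P first and then P^(-1)(A P) gives [[-2, 1], [-2, 0]].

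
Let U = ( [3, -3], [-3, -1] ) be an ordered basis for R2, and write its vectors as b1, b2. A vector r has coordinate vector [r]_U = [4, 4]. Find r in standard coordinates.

By definition r = 4b1 + 4b2.
Summing componentwise gives [0, -16].

[0, -16]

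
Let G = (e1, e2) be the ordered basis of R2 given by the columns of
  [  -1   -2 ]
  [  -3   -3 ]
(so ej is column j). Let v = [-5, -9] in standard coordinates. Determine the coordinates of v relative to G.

[v]_G is the unique c with M c = v, where M has columns e1, e2.
System: -c_1 - 2c_2 = -5, -3c_1 - 3c_2 = -9; solving gives c_1 = 1, c_2 = 2.
Check: e1 + 2e2 = [-5, -9].

[1, 2]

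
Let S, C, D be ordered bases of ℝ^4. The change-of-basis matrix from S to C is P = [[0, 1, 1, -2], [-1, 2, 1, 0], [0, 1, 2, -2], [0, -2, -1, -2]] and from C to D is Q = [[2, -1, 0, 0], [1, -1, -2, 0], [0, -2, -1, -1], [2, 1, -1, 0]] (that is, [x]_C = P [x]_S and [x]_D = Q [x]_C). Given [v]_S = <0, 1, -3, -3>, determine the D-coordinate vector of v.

<9, 3, -6, 6>

First [v]_C = P [v]_S = <4, -1, 1, 7>.
Then [v]_D = Q [v]_C = <9, 3, -6, 6>.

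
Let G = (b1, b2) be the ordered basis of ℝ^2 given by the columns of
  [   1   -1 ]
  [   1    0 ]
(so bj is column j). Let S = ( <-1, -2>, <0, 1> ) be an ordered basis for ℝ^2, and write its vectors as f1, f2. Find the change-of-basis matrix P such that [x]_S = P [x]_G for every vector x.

[[-1, 1], [-1, 2]]

Let M have columns bj and N have columns fj. Then for every x, N [x]_S = x = M [x]_G, so P = N^(-1) M.
Since det N = -1, N^(-1) has integer entries; multiplying gives P = [[-1, 1], [-1, 2]].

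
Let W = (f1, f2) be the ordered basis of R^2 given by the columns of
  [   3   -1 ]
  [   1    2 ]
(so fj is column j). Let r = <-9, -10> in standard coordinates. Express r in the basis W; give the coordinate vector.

<-4, -3>

We seek scalars with c_1 f1 + c_2 f2 = r; equivalently solve M c = r where the columns of M are f1, f2.
System: 3c_1 - c_2 = -9, c_1 + 2c_2 = -10; solving gives c_1 = -4, c_2 = -3.
Check: -4f1 - 3f2 = <-9, -10>.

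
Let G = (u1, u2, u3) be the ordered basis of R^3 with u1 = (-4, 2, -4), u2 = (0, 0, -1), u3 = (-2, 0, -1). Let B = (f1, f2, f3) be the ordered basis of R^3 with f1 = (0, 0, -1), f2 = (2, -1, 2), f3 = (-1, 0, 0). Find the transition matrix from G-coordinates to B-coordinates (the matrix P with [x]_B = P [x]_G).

Take x = uj: its G-coordinates are the j-th standard unit vector, so P e_j — column j of P — equals [uj]_B.
u1 = 0·f1 - 2f2 + 0·f3, giving column 1 = (0, -2, 0); repeating for each j gives P = [[0, 1, 1], [-2, 0, 0], [0, 0, 2]].

[[0, 1, 1], [-2, 0, 0], [0, 0, 2]]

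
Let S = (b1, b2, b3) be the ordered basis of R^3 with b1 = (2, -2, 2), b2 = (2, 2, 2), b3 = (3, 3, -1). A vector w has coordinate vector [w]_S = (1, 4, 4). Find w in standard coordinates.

(22, 18, 6)

w = M [w]_S, where M has columns b1, ..., b3.
Carrying out the matrix-vector product, w = (22, 18, 6).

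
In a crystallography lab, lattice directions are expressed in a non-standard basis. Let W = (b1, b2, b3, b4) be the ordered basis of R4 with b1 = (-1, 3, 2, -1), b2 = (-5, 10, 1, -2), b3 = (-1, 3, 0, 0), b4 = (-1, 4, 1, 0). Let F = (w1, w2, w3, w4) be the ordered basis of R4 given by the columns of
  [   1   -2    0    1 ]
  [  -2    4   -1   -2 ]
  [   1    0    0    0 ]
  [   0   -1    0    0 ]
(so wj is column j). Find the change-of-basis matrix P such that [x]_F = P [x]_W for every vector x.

Let M have columns bj and N have columns wj. Then for every x, N [x]_F = x = M [x]_W, so P = N^(-1) M.
Since det N = -1, N^(-1) has integer entries; multiplying gives P = [[2, 1, 0, 1], [1, 2, 0, 0], [-1, 0, -1, -2], [-1, -2, -1, -2]].

[[2, 1, 0, 1], [1, 2, 0, 0], [-1, 0, -1, -2], [-1, -2, -1, -2]]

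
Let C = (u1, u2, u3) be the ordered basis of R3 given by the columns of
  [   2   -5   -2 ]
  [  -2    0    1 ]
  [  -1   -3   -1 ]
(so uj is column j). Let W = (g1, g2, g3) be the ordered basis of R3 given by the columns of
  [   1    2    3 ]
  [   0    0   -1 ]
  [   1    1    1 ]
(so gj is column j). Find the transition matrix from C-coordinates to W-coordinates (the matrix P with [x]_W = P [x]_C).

[[-2, -1, -1], [-1, -2, 1], [2, 0, -1]]

Take x = uj: its C-coordinates are the j-th standard unit vector, so P e_j — column j of P — equals [uj]_W.
u1 = -2g1 - g2 + 2g3, giving column 1 = <-2, -1, 2>; repeating for each j gives P = [[-2, -1, -1], [-1, -2, 1], [2, 0, -1]].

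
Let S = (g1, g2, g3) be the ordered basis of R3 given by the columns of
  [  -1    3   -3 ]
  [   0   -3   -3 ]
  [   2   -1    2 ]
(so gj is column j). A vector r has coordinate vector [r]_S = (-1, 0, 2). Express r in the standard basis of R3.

(-5, -6, 2)

The coordinates say r = -g1 + 0·g2 + 2g3; adding the scaled basis vectors gives (-5, -6, 2).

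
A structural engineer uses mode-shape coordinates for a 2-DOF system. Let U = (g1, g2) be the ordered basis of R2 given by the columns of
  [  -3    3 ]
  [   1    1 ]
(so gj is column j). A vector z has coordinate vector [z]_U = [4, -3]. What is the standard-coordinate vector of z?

[-21, 1]

The coordinates say z = 4g1 - 3g2; adding the scaled basis vectors gives [-21, 1].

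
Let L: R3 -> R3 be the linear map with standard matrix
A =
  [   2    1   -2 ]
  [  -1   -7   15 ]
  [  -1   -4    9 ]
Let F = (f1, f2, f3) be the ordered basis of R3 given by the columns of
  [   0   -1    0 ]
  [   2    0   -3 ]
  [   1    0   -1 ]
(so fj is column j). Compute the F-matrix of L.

[[2, 2, 3], [0, 2, 1], [1, 1, 0]]

Let P have columns f1, ..., f3. Then [L]_F = P^(-1) A P.
Here det P = 1, so P^(-1) is integer; computing A P first and then P^(-1)(A P) gives [[2, 2, 3], [0, 2, 1], [1, 1, 0]].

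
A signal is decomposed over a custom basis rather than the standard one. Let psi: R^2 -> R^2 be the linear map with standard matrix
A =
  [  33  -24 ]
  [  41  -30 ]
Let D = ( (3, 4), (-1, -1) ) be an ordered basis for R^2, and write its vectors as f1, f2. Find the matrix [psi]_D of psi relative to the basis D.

[[0, -2], [-3, 3]]

With P the matrix whose columns are f1, f2, [psi]_D = P^(-1) A P.
Column by column: psi(f1) = A f1 = (3, 3); its D-coordinates (0, -3) give column 1.
Continuing for each basis vector yields [psi]_D = [[0, -2], [-3, 3]].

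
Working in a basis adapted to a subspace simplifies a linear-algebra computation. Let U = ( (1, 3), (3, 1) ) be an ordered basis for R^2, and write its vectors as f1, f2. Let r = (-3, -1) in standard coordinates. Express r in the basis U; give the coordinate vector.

We seek scalars with c_1 f1 + c_2 f2 = r; equivalently solve M c = r where the columns of M are f1, f2.
System: c_1 + 3c_2 = -3, 3c_1 + c_2 = -1; solving gives c_1 = 0, c_2 = -1.
Check: 0·f1 - f2 = (-3, -1).

(0, -1)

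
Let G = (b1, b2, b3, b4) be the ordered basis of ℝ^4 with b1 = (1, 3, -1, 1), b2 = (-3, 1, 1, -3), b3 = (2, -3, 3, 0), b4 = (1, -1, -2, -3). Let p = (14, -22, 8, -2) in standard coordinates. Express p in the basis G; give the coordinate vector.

[p]_G is the unique c with M c = p, where M has columns b1, ..., b4.
Solving this 4x4 system gives c = (-2, -2, 4, 2).
Check: -2b1 - 2b2 + 4b3 + 2b4 = (14, -22, 8, -2).

(-2, -2, 4, 2)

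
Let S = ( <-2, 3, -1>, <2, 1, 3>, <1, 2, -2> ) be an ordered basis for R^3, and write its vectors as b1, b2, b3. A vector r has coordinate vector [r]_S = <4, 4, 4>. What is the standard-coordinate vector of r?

r = M [r]_S, where M has columns b1, ..., b3.
Carrying out the matrix-vector product, r = <4, 24, 0>.

<4, 24, 0>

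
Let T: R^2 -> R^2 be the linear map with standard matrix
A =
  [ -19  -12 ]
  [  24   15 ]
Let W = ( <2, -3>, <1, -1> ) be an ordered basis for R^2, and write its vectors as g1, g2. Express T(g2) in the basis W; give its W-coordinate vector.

<-2, -3>

Compute T(g2) = A g2 = <-7, 9> in standard coordinates.
Then write this in W-coordinates: solve for y in y_1 g1 + y_2 g2 = <-7, 9>.
This gives y = <-2, -3>, which is column 2 of [T]_W.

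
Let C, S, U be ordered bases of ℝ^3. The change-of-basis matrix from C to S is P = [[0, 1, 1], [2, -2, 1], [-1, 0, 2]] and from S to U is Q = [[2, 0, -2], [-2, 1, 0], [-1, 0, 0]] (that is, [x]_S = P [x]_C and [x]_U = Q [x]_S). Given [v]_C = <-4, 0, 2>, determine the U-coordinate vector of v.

First [v]_S = P [v]_C = <2, -6, 8>.
Then [v]_U = Q [v]_S = <-12, -10, -2>.

<-12, -10, -2>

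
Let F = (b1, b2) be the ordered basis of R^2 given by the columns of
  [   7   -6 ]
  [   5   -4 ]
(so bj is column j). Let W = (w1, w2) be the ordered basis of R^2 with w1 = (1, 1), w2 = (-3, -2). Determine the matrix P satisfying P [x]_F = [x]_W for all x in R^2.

[[1, 0], [-2, 2]]

Let M have columns bj and N have columns wj. Then for every x, N [x]_W = x = M [x]_F, so P = N^(-1) M.
Since det N = 1, N^(-1) has integer entries; multiplying gives P = [[1, 0], [-2, 2]].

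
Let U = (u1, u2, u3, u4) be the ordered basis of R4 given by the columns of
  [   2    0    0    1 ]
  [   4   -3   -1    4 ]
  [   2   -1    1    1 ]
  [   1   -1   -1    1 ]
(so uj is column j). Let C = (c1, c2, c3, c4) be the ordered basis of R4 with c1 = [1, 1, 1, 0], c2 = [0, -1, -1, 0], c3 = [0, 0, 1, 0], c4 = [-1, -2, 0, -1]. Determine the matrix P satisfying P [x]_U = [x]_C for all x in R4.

Column j of P is [uj]_C, since P maps U-coordinates to C-coordinates.
Expressing u1 in C: u1 = c1 - c2 + 0·c3 - c4, so column 1 of P is [1, -1, 0, -1].
Doing the same for each uj gives P = [[1, 1, 1, 0], [-1, 2, 0, -2], [0, 0, 0, -1], [-1, 1, 1, -1]].

[[1, 1, 1, 0], [-1, 2, 0, -2], [0, 0, 0, -1], [-1, 1, 1, -1]]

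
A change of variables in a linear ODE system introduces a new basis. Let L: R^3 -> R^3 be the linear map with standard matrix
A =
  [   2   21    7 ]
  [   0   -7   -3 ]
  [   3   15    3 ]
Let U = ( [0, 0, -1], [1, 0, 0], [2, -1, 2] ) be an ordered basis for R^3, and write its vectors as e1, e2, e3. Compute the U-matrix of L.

[[-3, -3, 1], [-1, 2, -1], [-3, 0, -1]]

The j-th column of [L]_U is [L(ej)]_U.
L(e1) = A e1 = [-7, 3, -3] = -3e1 - e2 - 3e3, so column 1 is [-3, -1, -3].
Repeating for e2, e3 and assembling the columns gives [[-3, -3, 1], [-1, 2, -1], [-3, 0, -1]].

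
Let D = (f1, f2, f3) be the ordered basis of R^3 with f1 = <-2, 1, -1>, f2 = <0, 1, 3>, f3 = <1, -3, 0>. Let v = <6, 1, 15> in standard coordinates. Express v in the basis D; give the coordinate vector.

Write v = c_1 f1 + ... + c_3 f3 and solve for the c_i.
Gaussian elimination on [M | v] yields c = (-3, 4, 0).
Check: -3f1 + 4f2 + 0·f3 = <6, 1, 15>.

<-3, 4, 0>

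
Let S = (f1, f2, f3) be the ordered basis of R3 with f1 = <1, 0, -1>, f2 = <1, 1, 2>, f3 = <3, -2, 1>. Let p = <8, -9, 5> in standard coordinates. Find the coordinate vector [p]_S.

Write p = c_1 f1 + ... + c_3 f3 and solve for the c_i.
Row-reducing the augmented matrix [M | p] gives c = (-3, -1, 4).
Check: -3f1 - f2 + 4f3 = <8, -9, 5>.

<-3, -1, 4>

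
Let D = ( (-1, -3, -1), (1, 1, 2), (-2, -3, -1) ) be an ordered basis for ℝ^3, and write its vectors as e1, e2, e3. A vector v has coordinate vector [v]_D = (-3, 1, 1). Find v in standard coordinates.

v = M [v]_D, where M has columns e1, ..., e3.
Carrying out the matrix-vector product, v = (2, 7, 4).

(2, 7, 4)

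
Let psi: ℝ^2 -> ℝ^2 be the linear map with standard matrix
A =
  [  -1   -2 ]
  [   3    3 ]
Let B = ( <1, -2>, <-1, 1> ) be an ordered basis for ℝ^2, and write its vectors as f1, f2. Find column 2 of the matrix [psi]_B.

<1, 2>

Column 2 of [psi]_B is the B-coordinate vector of psi(f2).
In standard coordinates psi(f2) = A f2 = <-1, 0>.
Converting to B: <-1, 0> = f1 + 2f2, so the coordinate vector is <1, 2>.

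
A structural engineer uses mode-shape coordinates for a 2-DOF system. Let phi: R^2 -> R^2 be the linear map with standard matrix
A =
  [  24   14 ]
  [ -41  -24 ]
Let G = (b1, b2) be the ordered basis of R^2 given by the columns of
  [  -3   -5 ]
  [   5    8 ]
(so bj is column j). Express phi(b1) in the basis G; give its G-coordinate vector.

Column 1 of [phi]_G is the G-coordinate vector of phi(b1).
In standard coordinates phi(b1) = A b1 = (-2, 3).
Converting to G: (-2, 3) = -b1 + b2, so the coordinate vector is (-1, 1).

(-1, 1)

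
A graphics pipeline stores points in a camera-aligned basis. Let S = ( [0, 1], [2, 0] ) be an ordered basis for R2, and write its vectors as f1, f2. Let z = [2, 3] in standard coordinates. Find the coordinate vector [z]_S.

[z]_S is the unique c with M c = z, where M has columns f1, f2.
System: 0c_1 + 2c_2 = 2, c_1 + 0c_2 = 3; solving gives c_1 = 3, c_2 = 1.
Check: 3f1 + f2 = [2, 3].

[3, 1]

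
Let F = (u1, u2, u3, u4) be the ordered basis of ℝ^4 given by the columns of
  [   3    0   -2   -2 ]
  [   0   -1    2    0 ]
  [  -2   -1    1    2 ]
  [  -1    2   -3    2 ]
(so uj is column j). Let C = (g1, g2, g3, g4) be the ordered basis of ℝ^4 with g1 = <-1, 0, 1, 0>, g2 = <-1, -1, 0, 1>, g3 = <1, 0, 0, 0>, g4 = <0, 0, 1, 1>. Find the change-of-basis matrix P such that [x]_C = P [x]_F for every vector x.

[[-1, -2, 2, 0], [0, 1, -2, 0], [2, -1, -2, -2], [-1, 1, -1, 2]]

Column j of P is [uj]_C, since P maps F-coordinates to C-coordinates.
Expressing u1 in C: u1 = -g1 + 0·g2 + 2g3 - g4, so column 1 of P is <-1, 0, 2, -1>.
Doing the same for each uj gives P = [[-1, -2, 2, 0], [0, 1, -2, 0], [2, -1, -2, -2], [-1, 1, -1, 2]].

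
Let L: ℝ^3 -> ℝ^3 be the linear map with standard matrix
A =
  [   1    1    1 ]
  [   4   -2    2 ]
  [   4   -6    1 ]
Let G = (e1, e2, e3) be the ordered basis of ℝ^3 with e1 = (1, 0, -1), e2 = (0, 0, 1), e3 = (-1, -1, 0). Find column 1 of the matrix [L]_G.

(-2, 1, -2)

Compute L(e1) = A e1 = (0, 2, 3) in standard coordinates.
Then write this in G-coordinates: solve for y in y_1 e1 + ... + y_3 e3 = (0, 2, 3).
This gives y = (-2, 1, -2), which is column 1 of [L]_G.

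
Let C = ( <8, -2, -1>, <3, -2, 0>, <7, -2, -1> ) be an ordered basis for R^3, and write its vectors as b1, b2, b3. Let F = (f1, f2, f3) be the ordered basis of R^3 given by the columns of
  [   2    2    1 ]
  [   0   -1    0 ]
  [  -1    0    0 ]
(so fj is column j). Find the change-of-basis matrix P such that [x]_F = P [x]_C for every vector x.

[[1, 0, 1], [2, 2, 2], [2, -1, 1]]

Take x = bj: its C-coordinates are the j-th standard unit vector, so P e_j — column j of P — equals [bj]_F.
b1 = f1 + 2f2 + 2f3, giving column 1 = <1, 2, 2>; repeating for each j gives P = [[1, 0, 1], [2, 2, 2], [2, -1, 1]].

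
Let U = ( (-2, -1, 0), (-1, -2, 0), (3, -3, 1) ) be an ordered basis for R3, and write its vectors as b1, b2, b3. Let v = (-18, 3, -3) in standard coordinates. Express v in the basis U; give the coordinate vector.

[v]_U is the unique c with M c = v, where M has columns b1, ..., b3.
Gaussian elimination on [M | v] yields c = (4, 1, -3).
Check: 4b1 + b2 - 3b3 = (-18, 3, -3).

(4, 1, -3)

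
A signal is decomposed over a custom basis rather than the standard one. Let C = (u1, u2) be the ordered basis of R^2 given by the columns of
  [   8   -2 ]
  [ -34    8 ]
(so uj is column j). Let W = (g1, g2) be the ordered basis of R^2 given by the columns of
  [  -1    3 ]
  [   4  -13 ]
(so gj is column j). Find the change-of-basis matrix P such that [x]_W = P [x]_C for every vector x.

[[-2, 2], [2, 0]]

Column j of P is [uj]_W, since P maps C-coordinates to W-coordinates.
Expressing u1 in W: u1 = -2g1 + 2g2, so column 1 of P is <-2, 2>.
Doing the same for each uj gives P = [[-2, 2], [2, 0]].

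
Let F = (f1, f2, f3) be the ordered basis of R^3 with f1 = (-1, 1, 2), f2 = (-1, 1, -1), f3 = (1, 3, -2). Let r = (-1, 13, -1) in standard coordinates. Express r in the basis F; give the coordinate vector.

(3, 1, 3)

[r]_F is the unique c with M c = r, where M has columns f1, ..., f3.
Solving this 3x3 system gives c = (3, 1, 3).
Check: 3f1 + f2 + 3f3 = (-1, 13, -1).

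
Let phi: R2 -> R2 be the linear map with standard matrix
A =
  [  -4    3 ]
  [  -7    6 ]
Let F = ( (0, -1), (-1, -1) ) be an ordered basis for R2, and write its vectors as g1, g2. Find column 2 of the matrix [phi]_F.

Compute phi(g2) = A g2 = (1, 1) in standard coordinates.
Then write this in F-coordinates: solve for y in y_1 g1 + y_2 g2 = (1, 1).
This gives y = (0, -1), which is column 2 of [phi]_F.

(0, -1)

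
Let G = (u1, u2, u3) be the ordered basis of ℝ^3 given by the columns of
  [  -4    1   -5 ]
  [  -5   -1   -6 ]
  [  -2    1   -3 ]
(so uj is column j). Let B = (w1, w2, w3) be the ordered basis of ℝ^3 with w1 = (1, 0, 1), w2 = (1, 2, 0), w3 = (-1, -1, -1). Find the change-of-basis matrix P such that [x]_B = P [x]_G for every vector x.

Column j of P is [uj]_B, since P maps G-coordinates to B-coordinates.
Expressing u1 in B: u1 = -w1 - 2w2 + w3, so column 1 of P is (-1, -2, 1).
Doing the same for each uj gives P = [[-1, 2, -1], [-2, 0, -2], [1, 1, 2]].

[[-1, 2, -1], [-2, 0, -2], [1, 1, 2]]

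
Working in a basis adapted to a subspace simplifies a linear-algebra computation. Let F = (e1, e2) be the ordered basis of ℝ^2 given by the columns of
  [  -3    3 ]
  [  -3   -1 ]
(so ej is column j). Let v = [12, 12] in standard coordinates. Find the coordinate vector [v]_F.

[-4, 0]

We seek scalars with c_1 e1 + c_2 e2 = v; equivalently solve M c = v where the columns of M are e1, e2.
System: -3c_1 + 3c_2 = 12, -3c_1 - c_2 = 12; solving gives c_1 = -4, c_2 = 0.
Check: -4e1 + 0·e2 = [12, 12].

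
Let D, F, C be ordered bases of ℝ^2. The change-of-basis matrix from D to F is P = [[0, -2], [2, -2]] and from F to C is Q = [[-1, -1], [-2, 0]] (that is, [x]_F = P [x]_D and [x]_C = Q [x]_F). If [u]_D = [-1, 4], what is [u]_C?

[18, 16]

First [u]_F = P [u]_D = [-8, -10].
Then [u]_C = Q [u]_F = [18, 16].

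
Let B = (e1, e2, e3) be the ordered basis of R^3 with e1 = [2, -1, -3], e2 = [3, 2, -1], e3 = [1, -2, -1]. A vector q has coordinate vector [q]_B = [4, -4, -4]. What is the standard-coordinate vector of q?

q = M [q]_B, where M has columns e1, ..., e3.
Carrying out the matrix-vector product, q = [-8, -4, -4].

[-8, -4, -4]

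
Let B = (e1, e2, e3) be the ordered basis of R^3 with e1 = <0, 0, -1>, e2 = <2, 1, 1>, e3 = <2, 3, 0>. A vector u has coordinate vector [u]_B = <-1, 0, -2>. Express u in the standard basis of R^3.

<-4, -6, 1>

u = M [u]_B, where M has columns e1, ..., e3.
Carrying out the matrix-vector product, u = <-4, -6, 1>.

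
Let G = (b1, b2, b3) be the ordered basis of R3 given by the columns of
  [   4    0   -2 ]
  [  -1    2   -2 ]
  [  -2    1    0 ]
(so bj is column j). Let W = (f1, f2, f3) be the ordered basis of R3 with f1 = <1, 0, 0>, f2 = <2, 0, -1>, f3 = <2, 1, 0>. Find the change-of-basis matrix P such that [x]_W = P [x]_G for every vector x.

Let M have columns bj and N have columns fj. Then for every x, N [x]_W = x = M [x]_G, so P = N^(-1) M.
Since det N = 1, N^(-1) has integer entries; multiplying gives P = [[2, -2, 2], [2, -1, 0], [-1, 2, -2]].

[[2, -2, 2], [2, -1, 0], [-1, 2, -2]]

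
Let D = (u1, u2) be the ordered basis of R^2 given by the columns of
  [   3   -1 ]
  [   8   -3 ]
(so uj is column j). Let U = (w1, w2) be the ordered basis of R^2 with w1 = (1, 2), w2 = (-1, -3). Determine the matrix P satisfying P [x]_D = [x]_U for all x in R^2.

[[1, 0], [-2, 1]]

Take x = uj: its D-coordinates are the j-th standard unit vector, so P e_j — column j of P — equals [uj]_U.
u1 = w1 - 2w2, giving column 1 = (1, -2); repeating for each j gives P = [[1, 0], [-2, 1]].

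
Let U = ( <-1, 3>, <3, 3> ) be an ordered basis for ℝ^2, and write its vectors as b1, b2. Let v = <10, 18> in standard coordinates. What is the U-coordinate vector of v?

[v]_U is the unique c with M c = v, where M has columns b1, b2.
System: -c_1 + 3c_2 = 10, 3c_1 + 3c_2 = 18; solving gives c_1 = 2, c_2 = 4.
Check: 2b1 + 4b2 = <10, 18>.

<2, 4>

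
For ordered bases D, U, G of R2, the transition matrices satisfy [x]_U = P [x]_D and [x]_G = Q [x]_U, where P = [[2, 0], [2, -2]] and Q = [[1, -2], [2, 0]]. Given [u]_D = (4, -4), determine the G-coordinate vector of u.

Composing the changes, [u]_G = Q P [u]_D.
Q P = [[-2, 4], [4, 0]]; applying this to (4, -4) gives (-24, 16).

(-24, 16)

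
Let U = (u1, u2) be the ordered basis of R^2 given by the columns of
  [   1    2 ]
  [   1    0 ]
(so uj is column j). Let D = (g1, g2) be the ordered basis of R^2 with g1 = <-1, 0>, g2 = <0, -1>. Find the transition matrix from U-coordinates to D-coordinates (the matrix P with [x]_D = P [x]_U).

Take x = uj: its U-coordinates are the j-th standard unit vector, so P e_j — column j of P — equals [uj]_D.
u1 = -g1 - g2, giving column 1 = <-1, -1>; repeating for each j gives P = [[-1, -2], [-1, 0]].

[[-1, -2], [-1, 0]]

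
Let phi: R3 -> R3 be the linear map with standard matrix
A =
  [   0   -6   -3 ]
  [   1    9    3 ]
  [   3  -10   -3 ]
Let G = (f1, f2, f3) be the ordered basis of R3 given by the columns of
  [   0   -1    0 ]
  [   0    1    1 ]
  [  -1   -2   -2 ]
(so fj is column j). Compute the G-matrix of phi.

With P the matrix whose columns are f1, ..., f3, [phi]_G = P^(-1) A P.
Column by column: phi(f1) = A f1 = [3, -3, 3]; its G-coordinates [3, -3, 0] give column 1.
Continuing for each basis vector yields [phi]_G = [[3, 3, -2], [-3, 0, 0], [0, 2, 3]].

[[3, 3, -2], [-3, 0, 0], [0, 2, 3]]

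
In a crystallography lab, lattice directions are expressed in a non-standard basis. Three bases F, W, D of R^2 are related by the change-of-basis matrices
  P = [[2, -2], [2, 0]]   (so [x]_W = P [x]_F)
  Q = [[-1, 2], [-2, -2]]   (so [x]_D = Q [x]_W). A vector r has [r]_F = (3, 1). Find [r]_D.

First [r]_W = P [r]_F = (4, 6).
Then [r]_D = Q [r]_W = (8, -20).

(8, -20)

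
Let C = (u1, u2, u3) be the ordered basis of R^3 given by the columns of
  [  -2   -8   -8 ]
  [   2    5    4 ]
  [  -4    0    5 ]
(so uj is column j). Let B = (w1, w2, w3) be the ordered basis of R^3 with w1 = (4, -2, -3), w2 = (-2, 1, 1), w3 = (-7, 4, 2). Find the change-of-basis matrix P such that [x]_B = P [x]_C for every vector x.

Let M have columns uj and N have columns wj. Then for every x, N [x]_B = x = M [x]_C, so P = N^(-1) M.
Since det N = 1, N^(-1) has integer entries; multiplying gives P = [[2, 1, -1], [-2, -1, 2], [2, 2, 0]].

[[2, 1, -1], [-2, -1, 2], [2, 2, 0]]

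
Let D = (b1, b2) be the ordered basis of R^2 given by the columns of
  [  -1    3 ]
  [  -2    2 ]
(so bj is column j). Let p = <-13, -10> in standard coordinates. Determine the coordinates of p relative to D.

<1, -4>

We seek scalars with c_1 b1 + c_2 b2 = p; equivalently solve M c = p where the columns of M are b1, b2.
System: -c_1 + 3c_2 = -13, -2c_1 + 2c_2 = -10; solving gives c_1 = 1, c_2 = -4.
Check: b1 - 4b2 = <-13, -10>.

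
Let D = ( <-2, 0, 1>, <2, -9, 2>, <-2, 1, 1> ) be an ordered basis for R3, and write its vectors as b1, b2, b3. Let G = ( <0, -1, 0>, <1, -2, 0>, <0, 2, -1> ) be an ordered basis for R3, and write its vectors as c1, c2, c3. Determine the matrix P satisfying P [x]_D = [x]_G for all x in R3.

Let M have columns bj and N have columns cj. Then for every x, N [x]_G = x = M [x]_D, so P = N^(-1) M.
Since det N = -1, N^(-1) has integer entries; multiplying gives P = [[2, 1, 1], [-2, 2, -2], [-1, -2, -1]].

[[2, 1, 1], [-2, 2, -2], [-1, -2, -1]]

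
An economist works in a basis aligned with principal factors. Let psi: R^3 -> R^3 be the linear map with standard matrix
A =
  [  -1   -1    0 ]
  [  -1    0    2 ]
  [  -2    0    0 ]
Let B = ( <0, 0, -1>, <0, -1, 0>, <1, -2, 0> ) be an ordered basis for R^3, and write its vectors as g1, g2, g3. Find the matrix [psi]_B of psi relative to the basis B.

With P the matrix whose columns are g1, ..., g3, [psi]_B = P^(-1) A P.
Column by column: psi(g1) = A g1 = <0, -2, 0>; its B-coordinates <0, 2, 0> give column 1.
Continuing for each basis vector yields [psi]_B = [[0, 0, 2], [2, -2, -1], [0, 1, 1]].

[[0, 0, 2], [2, -2, -1], [0, 1, 1]]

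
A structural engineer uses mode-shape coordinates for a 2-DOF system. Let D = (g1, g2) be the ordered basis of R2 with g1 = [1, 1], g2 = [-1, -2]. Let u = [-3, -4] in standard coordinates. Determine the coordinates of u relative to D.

[u]_D is the unique c with M c = u, where M has columns g1, g2.
System: c_1 - c_2 = -3, c_1 - 2c_2 = -4; solving gives c_1 = -2, c_2 = 1.
Check: -2g1 + g2 = [-3, -4].

[-2, 1]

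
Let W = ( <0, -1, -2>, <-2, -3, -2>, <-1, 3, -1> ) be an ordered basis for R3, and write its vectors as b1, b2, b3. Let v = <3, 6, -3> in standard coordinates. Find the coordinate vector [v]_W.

<3, -2, 1>

We seek scalars with c_1 b1 + ... + c_3 b3 = v; equivalently solve M c = v where the columns of M are b1, ..., b3.
Gaussian elimination on [M | v] yields c = (3, -2, 1).
Check: 3b1 - 2b2 + b3 = <3, 6, -3>.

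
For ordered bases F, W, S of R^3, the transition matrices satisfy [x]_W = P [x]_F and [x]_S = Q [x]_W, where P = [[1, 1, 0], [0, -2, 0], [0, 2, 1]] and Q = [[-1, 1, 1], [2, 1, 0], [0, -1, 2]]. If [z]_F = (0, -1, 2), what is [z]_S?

Composing the changes, [z]_S = Q P [z]_F.
Q P = [[-1, -1, 1], [2, 0, 0], [0, 6, 2]]; applying this to (0, -1, 2) gives (3, 0, -2).

(3, 0, -2)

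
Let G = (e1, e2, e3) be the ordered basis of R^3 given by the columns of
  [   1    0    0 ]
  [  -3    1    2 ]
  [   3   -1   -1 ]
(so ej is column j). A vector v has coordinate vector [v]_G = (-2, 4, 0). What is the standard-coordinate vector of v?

(-2, 10, -10)

v = M [v]_G, where M has columns e1, ..., e3.
Carrying out the matrix-vector product, v = (-2, 10, -10).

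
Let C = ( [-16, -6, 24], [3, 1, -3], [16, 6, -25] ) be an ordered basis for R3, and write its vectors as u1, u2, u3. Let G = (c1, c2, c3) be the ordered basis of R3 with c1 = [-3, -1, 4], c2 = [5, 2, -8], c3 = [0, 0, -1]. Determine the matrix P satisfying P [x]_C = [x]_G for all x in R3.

Column j of P is [uj]_G, since P maps C-coordinates to G-coordinates.
Expressing u1 in G: u1 = 2c1 - 2c2 + 0·c3, so column 1 of P is [2, -2, 0].
Doing the same for each uj gives P = [[2, -1, -2], [-2, 0, 2], [0, -1, 1]].

[[2, -1, -2], [-2, 0, 2], [0, -1, 1]]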